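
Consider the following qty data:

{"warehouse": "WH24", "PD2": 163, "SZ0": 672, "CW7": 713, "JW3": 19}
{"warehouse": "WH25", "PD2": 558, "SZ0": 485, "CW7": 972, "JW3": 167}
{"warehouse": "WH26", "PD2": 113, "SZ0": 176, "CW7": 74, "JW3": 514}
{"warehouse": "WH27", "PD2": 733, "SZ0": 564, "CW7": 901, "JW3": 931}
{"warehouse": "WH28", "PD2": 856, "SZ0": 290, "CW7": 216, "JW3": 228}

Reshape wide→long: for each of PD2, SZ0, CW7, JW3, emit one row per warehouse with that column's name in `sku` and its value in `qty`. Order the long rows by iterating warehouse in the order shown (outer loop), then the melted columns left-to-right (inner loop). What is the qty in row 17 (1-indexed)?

20 rows total (5 × 4). Row 17: index ⌊(17-1)/4⌋ = 4 into warehouse → WH28; (17-1) mod 4 = 0 into the melted columns → PD2.
So row 17 is (WH28, PD2, 856); qty = 856.

856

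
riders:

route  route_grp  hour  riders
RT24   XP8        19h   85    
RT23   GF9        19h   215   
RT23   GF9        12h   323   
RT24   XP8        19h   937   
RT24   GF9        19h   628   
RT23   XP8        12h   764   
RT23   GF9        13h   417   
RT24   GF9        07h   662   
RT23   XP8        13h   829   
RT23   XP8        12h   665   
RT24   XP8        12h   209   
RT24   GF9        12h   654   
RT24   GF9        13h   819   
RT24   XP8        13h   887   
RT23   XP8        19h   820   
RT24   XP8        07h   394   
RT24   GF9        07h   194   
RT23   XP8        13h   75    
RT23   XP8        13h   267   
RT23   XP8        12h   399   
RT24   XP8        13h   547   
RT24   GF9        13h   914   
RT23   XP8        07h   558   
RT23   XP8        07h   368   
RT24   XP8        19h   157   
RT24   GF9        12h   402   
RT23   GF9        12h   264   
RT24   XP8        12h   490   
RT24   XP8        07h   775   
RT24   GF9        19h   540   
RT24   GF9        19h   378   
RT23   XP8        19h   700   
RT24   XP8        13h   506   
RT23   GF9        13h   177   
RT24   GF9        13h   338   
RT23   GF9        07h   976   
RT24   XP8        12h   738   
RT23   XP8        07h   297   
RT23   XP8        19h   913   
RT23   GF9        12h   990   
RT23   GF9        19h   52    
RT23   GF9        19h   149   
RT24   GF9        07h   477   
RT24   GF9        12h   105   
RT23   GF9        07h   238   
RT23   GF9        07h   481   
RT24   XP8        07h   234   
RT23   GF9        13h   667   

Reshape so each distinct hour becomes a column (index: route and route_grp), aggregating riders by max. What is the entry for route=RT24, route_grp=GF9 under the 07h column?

Rows with route=RT24, route_grp=GF9 and hour=07h: riders values are 662, 194, 477.
max(662, 194, 477) = 662.

662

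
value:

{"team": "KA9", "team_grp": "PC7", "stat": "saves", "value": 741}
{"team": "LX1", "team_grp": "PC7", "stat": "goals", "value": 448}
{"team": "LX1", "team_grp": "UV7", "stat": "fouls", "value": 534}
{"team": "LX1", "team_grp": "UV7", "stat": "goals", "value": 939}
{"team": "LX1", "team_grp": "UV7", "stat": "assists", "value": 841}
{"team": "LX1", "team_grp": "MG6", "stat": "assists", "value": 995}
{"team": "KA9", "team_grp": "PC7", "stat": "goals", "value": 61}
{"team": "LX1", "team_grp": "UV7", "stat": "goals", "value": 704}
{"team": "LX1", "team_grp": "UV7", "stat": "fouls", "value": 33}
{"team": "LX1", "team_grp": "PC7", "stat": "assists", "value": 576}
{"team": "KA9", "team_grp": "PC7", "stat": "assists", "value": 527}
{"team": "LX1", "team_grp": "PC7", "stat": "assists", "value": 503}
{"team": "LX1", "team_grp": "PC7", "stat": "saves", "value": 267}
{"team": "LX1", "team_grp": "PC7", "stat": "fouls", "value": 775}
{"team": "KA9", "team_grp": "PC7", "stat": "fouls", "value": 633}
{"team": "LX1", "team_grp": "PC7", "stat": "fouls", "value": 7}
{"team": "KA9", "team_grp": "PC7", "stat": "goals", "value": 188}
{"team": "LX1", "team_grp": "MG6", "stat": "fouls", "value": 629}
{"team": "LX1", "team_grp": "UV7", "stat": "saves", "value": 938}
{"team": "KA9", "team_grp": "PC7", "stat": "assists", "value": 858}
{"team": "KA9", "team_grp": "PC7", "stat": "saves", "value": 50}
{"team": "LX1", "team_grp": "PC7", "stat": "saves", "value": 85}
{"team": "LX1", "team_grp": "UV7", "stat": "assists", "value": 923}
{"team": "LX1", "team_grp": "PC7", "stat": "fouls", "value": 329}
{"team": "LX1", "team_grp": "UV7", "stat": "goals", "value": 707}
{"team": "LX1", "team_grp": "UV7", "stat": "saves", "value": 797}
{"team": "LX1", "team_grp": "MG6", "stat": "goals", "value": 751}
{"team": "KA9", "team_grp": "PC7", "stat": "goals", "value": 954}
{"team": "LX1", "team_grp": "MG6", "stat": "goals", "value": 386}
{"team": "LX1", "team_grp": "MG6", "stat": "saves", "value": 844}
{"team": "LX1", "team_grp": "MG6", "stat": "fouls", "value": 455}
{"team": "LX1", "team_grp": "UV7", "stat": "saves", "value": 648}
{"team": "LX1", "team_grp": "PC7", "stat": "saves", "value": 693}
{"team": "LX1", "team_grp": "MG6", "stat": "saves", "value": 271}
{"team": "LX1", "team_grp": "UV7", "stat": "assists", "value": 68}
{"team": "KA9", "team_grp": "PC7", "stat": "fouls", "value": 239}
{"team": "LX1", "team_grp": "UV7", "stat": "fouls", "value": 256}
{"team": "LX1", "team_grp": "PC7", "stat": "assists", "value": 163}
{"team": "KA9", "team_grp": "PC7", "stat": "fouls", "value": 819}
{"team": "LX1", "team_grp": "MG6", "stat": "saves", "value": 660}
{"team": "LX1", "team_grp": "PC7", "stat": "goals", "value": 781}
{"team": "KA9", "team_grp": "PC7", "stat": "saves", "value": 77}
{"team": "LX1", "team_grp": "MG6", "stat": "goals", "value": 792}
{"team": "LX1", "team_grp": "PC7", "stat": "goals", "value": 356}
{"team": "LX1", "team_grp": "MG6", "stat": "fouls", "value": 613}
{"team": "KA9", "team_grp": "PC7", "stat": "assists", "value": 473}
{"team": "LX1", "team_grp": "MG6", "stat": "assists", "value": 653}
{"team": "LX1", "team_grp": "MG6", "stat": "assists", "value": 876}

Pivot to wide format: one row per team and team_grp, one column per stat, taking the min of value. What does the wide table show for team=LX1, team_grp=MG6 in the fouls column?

Rows with team=LX1, team_grp=MG6 and stat=fouls: value values are 629, 455, 613.
min(629, 455, 613) = 455.

455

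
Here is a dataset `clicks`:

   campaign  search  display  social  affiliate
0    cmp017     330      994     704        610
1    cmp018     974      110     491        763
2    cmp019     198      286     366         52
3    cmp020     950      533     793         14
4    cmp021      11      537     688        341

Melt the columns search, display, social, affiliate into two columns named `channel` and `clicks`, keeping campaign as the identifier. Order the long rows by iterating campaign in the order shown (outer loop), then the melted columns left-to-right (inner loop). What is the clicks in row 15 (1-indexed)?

20 rows total (5 × 4). Row 15: index ⌊(15-1)/4⌋ = 3 into campaign → cmp020; (15-1) mod 4 = 2 into the melted columns → social.
So row 15 is (cmp020, social, 793); clicks = 793.

793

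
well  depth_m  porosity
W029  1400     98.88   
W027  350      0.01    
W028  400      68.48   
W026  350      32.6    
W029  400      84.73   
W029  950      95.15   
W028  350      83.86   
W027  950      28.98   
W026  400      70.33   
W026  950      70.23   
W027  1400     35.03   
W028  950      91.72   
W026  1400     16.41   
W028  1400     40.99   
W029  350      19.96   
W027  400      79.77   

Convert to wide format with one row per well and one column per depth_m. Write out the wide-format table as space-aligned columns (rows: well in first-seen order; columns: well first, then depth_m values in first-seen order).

well  1400   350    400    950  
W029  98.88  19.96  84.73  95.15
W027  35.03  0.01   79.77  28.98
W028  40.99  83.86  68.48  91.72
W026  16.41  32.6   70.33  70.23

Columns: well plus the 4 distinct depth_m values (1400, 350, 400, 950).
For example, row W029 column 1400 takes porosity=98.88 from the long row (W029, 1400).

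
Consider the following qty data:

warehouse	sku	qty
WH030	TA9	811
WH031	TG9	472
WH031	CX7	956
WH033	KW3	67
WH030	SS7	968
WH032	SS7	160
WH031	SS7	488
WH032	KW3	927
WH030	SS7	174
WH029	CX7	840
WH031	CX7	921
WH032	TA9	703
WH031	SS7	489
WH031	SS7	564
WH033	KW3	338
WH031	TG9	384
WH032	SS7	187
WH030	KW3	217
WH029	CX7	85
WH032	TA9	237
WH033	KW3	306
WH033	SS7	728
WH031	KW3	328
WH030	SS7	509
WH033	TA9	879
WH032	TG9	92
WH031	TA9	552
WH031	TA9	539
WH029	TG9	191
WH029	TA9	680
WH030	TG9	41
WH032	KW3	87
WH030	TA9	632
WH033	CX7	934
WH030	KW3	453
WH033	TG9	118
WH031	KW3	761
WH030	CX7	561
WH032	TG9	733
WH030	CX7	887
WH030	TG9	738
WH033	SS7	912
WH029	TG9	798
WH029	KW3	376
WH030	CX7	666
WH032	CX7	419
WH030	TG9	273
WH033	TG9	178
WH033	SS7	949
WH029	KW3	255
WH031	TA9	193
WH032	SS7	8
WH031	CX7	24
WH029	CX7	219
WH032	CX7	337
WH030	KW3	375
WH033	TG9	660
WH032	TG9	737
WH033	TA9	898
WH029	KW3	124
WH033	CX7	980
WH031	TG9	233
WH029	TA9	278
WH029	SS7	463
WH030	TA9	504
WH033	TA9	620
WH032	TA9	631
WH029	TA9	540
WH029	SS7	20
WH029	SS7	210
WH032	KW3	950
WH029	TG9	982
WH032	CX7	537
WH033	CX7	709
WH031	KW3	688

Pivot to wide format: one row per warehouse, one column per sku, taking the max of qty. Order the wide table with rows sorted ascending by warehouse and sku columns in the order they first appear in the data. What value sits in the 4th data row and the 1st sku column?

With rows sorted ascending by warehouse, row 4 is warehouse=WH032. sku columns in first-appearance order: TA9, TG9, CX7, KW3, SS7; column 1 is TA9.
Long rows with warehouse=WH032, sku=TA9: max(703, 237, 631) = 703.

703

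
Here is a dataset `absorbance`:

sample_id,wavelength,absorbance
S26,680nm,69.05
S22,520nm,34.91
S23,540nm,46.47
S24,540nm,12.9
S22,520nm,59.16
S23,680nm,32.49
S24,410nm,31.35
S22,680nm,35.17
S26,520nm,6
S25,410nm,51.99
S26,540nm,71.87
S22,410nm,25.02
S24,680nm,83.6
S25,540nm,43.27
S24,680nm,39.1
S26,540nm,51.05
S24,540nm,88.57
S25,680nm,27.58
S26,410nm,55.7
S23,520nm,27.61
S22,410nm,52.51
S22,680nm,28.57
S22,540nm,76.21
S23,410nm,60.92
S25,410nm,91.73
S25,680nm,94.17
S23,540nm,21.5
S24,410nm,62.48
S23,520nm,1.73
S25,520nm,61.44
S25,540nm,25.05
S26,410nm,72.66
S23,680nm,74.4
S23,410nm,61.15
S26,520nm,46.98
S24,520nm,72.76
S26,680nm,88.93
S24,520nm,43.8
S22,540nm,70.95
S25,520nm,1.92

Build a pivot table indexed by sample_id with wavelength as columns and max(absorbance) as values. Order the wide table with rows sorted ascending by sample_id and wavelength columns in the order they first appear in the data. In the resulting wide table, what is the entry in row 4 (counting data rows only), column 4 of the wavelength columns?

91.73

With rows sorted ascending by sample_id, row 4 is sample_id=S25. wavelength columns in first-appearance order: 680nm, 520nm, 540nm, 410nm; column 4 is 410nm.
Long rows with sample_id=S25, wavelength=410nm: max(51.99, 91.73) = 91.73.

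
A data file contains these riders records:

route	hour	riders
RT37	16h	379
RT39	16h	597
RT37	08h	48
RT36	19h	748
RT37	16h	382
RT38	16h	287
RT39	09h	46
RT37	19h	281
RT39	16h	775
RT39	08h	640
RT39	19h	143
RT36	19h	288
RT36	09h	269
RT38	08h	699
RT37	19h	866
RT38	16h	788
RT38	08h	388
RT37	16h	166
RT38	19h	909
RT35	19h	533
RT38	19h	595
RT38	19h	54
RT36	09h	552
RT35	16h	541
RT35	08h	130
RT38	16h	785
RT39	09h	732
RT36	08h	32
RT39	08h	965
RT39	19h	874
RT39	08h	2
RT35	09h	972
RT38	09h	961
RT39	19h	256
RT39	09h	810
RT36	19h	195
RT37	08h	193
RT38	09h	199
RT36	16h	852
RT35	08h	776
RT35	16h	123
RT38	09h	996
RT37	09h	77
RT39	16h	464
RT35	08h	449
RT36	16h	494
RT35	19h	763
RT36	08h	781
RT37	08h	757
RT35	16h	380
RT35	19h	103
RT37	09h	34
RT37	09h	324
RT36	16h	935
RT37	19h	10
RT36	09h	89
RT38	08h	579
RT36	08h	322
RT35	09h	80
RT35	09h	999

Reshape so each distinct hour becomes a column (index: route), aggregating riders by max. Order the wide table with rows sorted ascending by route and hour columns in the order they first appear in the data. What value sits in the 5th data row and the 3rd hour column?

874

With rows sorted ascending by route, row 5 is route=RT39. hour columns in first-appearance order: 16h, 08h, 19h, 09h; column 3 is 19h.
Long rows with route=RT39, hour=19h: max(143, 874, 256) = 874.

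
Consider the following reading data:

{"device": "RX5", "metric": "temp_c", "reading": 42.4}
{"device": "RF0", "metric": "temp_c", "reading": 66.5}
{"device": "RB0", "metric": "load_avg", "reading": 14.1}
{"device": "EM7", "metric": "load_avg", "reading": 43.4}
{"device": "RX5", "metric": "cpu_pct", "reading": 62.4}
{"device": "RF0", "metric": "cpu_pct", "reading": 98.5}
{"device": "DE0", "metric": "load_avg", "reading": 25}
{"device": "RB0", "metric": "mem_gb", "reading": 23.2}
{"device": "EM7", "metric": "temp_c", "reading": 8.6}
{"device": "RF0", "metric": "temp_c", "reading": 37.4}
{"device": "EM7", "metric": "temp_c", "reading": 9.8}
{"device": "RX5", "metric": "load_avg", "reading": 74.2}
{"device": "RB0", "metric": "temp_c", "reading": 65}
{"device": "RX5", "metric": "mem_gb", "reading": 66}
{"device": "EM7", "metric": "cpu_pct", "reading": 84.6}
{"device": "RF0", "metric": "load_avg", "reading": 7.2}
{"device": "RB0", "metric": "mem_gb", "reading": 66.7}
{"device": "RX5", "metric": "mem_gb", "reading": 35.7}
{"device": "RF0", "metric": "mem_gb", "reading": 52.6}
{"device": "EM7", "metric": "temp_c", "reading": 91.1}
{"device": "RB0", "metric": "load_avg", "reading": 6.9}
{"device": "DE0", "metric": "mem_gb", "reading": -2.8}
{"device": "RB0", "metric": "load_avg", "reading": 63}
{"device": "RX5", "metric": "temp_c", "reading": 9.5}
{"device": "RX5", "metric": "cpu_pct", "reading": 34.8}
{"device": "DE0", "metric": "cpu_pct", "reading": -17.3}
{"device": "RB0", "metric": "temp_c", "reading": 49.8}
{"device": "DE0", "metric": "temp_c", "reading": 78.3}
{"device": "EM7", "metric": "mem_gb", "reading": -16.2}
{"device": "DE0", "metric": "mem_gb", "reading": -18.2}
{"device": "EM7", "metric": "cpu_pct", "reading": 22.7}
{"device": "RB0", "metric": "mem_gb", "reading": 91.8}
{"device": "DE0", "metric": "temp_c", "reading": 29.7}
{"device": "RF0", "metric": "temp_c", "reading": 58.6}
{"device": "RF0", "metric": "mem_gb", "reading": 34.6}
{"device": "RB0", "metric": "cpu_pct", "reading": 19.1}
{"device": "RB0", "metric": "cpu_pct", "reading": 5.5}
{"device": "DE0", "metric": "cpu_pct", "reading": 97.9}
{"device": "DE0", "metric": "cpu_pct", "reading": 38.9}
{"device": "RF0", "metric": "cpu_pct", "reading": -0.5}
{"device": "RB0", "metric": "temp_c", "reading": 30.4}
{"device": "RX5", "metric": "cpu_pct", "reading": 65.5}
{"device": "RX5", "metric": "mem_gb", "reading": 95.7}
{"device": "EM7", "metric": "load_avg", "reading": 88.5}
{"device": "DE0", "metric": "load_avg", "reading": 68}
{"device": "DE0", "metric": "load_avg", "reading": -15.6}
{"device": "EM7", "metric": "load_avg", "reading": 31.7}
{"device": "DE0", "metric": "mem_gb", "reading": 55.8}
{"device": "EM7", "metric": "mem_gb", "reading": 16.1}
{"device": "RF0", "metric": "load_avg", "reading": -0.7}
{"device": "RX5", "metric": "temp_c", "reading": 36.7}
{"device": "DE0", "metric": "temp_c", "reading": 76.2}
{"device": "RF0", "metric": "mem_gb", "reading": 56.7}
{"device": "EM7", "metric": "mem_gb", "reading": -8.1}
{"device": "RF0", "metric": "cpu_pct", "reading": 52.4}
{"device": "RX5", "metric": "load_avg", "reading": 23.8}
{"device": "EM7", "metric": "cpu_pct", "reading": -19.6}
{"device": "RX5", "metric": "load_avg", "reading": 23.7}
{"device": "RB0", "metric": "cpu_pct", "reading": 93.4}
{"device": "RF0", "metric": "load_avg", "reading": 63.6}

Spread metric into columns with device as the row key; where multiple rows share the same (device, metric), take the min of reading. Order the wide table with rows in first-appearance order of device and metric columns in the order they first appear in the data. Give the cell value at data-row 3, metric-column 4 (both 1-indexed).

23.2

With rows in first-appearance order of device, row 3 is device=RB0. metric columns in first-appearance order: temp_c, load_avg, cpu_pct, mem_gb; column 4 is mem_gb.
Long rows with device=RB0, metric=mem_gb: min(23.2, 66.7, 91.8) = 23.2.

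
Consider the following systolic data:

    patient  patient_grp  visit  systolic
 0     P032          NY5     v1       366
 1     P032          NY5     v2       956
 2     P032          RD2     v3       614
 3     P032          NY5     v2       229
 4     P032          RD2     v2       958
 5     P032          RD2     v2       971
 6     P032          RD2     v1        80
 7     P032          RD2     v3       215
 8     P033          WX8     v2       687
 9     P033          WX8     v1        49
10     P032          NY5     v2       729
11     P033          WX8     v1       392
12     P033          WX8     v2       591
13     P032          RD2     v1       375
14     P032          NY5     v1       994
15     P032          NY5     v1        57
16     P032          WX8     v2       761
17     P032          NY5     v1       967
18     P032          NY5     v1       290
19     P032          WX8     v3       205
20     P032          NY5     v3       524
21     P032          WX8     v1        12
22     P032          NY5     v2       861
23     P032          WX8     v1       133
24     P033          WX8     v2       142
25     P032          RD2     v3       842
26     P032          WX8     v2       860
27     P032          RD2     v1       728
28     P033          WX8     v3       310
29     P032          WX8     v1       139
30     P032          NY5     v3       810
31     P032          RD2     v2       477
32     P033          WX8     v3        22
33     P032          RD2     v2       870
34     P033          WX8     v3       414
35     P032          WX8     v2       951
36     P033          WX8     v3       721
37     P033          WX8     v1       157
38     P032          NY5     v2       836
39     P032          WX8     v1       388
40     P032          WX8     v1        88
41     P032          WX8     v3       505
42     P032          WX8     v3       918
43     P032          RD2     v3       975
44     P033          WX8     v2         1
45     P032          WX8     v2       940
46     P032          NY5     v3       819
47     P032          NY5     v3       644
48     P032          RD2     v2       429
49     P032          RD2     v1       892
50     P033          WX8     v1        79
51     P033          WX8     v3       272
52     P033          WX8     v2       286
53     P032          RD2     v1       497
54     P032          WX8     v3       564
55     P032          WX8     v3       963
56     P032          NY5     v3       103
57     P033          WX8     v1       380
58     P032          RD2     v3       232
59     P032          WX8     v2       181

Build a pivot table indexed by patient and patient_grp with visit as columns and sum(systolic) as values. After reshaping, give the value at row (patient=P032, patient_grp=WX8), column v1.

760

Rows with patient=P032, patient_grp=WX8 and visit=v1: systolic values are 12, 133, 139, 388, 88.
12 + 133 + 139 + 388 + 88 = 760.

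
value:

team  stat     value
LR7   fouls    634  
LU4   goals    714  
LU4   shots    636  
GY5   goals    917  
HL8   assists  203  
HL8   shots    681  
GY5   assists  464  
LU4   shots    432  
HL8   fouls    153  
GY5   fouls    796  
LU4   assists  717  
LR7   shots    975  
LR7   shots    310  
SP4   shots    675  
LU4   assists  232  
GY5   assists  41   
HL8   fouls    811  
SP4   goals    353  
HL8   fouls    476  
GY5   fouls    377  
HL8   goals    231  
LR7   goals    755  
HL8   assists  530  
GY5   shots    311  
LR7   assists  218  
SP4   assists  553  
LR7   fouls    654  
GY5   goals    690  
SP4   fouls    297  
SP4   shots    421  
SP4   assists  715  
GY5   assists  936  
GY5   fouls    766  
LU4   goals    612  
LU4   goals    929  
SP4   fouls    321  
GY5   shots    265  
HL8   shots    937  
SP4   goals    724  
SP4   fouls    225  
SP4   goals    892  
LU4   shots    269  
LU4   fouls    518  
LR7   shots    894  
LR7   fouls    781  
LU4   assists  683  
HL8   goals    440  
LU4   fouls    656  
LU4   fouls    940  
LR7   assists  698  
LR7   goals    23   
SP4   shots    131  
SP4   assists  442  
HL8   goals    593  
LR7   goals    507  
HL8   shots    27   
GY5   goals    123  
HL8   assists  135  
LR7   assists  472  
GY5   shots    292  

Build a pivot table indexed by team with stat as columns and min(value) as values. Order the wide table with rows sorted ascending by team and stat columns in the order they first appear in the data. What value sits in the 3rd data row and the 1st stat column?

With rows sorted ascending by team, row 3 is team=LR7. stat columns in first-appearance order: fouls, goals, shots, assists; column 1 is fouls.
Long rows with team=LR7, stat=fouls: min(634, 654, 781) = 634.

634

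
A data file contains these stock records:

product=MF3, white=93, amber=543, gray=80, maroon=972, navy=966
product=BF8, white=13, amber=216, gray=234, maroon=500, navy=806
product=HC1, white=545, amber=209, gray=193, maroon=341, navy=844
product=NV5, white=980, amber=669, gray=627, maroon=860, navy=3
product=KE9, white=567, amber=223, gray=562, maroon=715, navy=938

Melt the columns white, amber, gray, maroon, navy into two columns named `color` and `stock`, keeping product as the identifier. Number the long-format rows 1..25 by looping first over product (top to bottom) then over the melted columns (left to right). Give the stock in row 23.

25 rows total (5 × 5). Row 23: index ⌊(23-1)/5⌋ = 4 into product → KE9; (23-1) mod 5 = 2 into the melted columns → gray.
So row 23 is (KE9, gray, 562); stock = 562.

562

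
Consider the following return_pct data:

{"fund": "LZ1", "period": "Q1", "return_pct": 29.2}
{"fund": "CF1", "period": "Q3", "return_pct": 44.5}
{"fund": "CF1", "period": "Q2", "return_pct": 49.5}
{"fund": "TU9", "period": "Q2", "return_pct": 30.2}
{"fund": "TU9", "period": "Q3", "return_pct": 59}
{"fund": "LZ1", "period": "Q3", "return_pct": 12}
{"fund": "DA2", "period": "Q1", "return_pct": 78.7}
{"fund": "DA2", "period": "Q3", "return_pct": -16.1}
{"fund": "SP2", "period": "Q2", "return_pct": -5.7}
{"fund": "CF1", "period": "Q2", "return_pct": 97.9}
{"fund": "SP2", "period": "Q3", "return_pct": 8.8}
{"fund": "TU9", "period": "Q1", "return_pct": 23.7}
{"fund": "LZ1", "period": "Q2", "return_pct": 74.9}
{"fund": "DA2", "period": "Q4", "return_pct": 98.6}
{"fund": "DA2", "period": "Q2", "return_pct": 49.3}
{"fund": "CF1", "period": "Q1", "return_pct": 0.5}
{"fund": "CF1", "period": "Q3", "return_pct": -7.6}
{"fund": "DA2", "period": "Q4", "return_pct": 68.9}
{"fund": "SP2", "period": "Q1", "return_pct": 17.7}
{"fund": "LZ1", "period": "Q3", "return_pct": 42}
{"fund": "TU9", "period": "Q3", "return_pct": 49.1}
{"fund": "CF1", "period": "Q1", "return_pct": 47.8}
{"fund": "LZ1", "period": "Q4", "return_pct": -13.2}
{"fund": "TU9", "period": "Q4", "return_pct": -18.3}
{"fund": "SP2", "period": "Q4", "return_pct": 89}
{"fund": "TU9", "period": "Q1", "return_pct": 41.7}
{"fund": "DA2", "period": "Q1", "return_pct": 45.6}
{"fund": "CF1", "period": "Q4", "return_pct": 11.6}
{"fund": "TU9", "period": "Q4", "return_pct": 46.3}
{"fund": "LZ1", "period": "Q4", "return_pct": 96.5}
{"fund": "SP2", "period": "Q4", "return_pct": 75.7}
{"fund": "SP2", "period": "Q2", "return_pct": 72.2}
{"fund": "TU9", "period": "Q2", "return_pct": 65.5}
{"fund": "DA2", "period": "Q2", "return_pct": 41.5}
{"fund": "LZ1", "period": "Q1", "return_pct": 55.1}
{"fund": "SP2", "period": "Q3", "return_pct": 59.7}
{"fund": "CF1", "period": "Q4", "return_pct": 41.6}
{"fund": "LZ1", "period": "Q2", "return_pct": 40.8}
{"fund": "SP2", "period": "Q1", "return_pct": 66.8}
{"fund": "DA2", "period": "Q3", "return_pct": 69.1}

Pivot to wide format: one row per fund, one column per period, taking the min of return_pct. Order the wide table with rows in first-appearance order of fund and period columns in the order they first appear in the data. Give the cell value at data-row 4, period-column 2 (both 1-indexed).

With rows in first-appearance order of fund, row 4 is fund=DA2. period columns in first-appearance order: Q1, Q3, Q2, Q4; column 2 is Q3.
Long rows with fund=DA2, period=Q3: min(-16.1, 69.1) = -16.1.

-16.1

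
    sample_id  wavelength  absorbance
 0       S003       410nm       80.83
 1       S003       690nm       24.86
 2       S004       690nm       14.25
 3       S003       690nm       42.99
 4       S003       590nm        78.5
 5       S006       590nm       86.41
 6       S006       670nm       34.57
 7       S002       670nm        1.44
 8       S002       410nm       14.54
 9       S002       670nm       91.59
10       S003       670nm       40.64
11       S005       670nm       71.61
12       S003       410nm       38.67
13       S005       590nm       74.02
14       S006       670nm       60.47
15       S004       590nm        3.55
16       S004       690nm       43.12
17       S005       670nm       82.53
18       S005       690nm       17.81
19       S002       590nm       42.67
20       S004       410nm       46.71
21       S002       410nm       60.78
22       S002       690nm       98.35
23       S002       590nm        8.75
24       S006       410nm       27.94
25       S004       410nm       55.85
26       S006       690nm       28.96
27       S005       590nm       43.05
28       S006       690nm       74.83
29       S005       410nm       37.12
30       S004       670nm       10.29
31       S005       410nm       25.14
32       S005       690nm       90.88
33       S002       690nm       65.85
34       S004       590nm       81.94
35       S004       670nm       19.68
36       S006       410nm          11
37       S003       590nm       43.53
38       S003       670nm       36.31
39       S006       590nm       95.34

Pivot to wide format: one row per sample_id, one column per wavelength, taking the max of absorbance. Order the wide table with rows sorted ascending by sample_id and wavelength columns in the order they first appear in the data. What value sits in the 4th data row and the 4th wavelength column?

82.53

With rows sorted ascending by sample_id, row 4 is sample_id=S005. wavelength columns in first-appearance order: 410nm, 690nm, 590nm, 670nm; column 4 is 670nm.
Long rows with sample_id=S005, wavelength=670nm: max(71.61, 82.53) = 82.53.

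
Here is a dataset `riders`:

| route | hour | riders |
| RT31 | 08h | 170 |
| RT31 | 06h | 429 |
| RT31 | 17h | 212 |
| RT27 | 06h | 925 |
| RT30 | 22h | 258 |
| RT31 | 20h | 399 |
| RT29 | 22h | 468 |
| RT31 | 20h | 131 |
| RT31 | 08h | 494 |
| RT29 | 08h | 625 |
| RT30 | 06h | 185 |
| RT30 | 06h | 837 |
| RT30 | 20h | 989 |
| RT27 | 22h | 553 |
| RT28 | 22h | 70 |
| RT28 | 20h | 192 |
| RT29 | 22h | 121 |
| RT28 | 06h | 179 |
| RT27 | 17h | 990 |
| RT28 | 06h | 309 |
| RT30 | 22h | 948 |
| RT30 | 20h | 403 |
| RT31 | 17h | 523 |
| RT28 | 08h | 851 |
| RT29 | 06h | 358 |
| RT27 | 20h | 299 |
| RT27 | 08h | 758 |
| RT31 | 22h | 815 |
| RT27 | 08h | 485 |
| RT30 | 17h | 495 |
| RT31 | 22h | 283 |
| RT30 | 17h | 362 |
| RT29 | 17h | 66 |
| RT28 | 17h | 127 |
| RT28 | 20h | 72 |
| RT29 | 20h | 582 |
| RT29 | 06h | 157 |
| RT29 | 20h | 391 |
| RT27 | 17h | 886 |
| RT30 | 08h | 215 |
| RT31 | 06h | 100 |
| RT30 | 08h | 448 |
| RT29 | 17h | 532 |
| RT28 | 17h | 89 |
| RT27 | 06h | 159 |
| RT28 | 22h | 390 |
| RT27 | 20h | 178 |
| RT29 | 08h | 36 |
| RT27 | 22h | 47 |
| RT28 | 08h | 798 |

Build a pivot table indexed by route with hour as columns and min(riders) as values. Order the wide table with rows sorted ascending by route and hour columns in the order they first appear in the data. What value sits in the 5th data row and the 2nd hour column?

With rows sorted ascending by route, row 5 is route=RT31. hour columns in first-appearance order: 08h, 06h, 17h, 22h, 20h; column 2 is 06h.
Long rows with route=RT31, hour=06h: min(429, 100) = 100.

100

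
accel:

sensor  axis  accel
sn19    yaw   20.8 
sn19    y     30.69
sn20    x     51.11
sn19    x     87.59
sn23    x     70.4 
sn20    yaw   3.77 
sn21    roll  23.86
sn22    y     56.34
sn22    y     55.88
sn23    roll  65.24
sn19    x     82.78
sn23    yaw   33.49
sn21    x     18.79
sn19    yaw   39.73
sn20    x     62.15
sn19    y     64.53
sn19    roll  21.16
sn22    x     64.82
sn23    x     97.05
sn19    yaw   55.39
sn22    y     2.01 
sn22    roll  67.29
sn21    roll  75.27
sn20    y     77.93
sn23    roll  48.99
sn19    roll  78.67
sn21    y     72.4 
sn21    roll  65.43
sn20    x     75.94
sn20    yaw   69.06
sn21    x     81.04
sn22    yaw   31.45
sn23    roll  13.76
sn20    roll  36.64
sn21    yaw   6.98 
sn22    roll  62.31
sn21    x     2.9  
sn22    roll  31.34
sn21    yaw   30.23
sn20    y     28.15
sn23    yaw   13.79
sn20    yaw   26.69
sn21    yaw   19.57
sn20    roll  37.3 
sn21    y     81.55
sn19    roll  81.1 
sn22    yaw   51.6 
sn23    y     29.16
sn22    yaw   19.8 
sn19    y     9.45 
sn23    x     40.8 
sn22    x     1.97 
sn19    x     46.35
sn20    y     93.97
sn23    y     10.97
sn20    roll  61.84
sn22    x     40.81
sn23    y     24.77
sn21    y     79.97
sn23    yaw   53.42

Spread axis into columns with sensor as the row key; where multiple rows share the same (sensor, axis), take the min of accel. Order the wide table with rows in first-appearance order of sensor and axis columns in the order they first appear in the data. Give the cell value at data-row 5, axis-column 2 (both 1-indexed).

With rows in first-appearance order of sensor, row 5 is sensor=sn22. axis columns in first-appearance order: yaw, y, x, roll; column 2 is y.
Long rows with sensor=sn22, axis=y: min(56.34, 55.88, 2.01) = 2.01.

2.01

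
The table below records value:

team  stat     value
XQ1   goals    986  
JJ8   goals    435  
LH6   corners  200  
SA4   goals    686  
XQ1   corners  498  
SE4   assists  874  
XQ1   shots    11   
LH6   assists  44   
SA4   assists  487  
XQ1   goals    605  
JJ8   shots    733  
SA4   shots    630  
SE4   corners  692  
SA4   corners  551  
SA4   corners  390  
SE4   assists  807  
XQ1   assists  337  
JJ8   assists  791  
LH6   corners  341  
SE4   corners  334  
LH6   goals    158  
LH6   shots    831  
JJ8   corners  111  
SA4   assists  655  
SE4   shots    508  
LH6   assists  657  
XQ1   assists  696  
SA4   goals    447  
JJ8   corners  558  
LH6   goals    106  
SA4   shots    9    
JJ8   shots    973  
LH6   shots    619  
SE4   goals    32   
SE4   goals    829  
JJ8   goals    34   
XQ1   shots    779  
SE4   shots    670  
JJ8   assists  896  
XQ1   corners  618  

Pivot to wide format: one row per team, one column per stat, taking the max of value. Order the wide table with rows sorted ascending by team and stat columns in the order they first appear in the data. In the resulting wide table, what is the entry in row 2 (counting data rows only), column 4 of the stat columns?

With rows sorted ascending by team, row 2 is team=LH6. stat columns in first-appearance order: goals, corners, assists, shots; column 4 is shots.
Long rows with team=LH6, stat=shots: max(831, 619) = 831.

831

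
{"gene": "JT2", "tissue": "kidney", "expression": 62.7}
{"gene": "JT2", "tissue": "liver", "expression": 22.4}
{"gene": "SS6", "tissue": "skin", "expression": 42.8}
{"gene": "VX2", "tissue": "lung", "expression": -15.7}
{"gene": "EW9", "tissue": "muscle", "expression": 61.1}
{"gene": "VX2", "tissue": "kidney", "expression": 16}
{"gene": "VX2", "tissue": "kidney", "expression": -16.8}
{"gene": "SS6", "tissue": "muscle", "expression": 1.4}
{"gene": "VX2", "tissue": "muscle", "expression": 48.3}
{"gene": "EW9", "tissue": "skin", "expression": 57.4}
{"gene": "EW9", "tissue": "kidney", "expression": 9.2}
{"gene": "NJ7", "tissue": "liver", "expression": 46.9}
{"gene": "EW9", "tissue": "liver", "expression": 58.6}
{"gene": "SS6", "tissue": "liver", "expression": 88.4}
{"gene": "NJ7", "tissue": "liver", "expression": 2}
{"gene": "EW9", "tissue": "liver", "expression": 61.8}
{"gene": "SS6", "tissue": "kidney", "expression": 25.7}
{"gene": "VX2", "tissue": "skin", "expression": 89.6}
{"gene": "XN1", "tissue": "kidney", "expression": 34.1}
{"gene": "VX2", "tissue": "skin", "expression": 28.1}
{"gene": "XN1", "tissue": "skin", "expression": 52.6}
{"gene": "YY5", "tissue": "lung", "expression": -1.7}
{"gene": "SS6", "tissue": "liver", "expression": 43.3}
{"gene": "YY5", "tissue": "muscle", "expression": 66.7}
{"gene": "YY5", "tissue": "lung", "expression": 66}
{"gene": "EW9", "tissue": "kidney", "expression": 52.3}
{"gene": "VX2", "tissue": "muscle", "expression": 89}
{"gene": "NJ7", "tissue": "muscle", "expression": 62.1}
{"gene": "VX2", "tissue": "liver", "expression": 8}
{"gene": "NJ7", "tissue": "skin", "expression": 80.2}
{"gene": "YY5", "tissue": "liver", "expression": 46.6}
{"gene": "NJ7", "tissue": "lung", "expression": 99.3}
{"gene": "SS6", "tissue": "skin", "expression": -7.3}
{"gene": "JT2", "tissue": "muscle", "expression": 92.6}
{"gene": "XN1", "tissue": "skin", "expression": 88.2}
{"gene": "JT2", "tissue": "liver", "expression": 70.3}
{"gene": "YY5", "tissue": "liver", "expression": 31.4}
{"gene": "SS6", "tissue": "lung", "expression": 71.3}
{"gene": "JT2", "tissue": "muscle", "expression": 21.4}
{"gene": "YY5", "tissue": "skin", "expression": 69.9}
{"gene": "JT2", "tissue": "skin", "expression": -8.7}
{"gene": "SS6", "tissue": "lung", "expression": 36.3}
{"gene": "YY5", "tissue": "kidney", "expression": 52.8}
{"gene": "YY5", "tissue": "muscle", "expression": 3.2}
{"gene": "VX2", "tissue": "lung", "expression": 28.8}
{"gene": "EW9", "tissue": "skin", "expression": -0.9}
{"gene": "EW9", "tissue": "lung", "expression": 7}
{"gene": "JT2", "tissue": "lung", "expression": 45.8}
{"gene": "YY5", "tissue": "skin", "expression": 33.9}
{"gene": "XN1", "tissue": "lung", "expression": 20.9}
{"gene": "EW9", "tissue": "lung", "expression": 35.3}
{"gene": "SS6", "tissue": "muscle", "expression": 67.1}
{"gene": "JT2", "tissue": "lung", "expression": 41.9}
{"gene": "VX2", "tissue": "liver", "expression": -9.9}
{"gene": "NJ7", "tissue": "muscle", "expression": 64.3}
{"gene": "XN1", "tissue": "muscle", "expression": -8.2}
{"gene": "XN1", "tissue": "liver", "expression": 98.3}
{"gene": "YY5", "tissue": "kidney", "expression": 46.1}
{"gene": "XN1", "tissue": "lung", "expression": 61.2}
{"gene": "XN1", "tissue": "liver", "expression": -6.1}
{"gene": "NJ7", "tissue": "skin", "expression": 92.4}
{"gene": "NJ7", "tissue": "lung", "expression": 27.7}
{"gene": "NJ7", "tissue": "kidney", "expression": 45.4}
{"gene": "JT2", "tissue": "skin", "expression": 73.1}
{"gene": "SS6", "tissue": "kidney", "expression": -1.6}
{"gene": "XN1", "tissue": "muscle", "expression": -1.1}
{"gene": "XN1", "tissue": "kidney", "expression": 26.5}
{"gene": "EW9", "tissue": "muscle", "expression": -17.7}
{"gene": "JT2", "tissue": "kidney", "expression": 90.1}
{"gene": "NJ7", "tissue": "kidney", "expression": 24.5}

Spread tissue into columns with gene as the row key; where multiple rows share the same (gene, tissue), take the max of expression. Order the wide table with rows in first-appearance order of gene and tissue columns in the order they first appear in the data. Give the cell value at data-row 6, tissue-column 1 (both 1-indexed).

With rows in first-appearance order of gene, row 6 is gene=XN1. tissue columns in first-appearance order: kidney, liver, skin, lung, muscle; column 1 is kidney.
Long rows with gene=XN1, tissue=kidney: max(34.1, 26.5) = 34.1.

34.1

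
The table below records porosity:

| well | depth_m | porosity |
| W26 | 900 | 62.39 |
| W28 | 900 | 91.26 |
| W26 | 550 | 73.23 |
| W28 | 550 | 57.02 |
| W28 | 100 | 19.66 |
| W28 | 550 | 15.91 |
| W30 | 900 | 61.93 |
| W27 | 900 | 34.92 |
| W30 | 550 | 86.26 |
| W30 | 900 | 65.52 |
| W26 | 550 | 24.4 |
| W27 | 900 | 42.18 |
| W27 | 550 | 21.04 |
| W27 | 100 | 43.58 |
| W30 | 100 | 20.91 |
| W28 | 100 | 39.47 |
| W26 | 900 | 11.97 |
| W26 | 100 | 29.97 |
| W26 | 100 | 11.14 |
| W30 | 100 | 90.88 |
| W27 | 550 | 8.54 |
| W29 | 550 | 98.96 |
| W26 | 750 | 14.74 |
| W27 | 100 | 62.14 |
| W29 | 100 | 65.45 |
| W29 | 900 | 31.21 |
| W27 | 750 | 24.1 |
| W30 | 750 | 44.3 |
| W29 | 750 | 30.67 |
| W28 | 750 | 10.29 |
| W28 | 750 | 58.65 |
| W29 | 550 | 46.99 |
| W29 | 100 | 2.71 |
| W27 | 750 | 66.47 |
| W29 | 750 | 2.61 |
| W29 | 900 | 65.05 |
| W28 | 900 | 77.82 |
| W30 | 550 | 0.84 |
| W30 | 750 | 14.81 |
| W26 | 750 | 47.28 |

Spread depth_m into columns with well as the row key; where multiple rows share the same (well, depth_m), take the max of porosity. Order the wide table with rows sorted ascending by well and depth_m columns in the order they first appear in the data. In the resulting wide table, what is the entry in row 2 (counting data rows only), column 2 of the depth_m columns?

With rows sorted ascending by well, row 2 is well=W27. depth_m columns in first-appearance order: 900, 550, 100, 750; column 2 is 550.
Long rows with well=W27, depth_m=550: max(21.04, 8.54) = 21.04.

21.04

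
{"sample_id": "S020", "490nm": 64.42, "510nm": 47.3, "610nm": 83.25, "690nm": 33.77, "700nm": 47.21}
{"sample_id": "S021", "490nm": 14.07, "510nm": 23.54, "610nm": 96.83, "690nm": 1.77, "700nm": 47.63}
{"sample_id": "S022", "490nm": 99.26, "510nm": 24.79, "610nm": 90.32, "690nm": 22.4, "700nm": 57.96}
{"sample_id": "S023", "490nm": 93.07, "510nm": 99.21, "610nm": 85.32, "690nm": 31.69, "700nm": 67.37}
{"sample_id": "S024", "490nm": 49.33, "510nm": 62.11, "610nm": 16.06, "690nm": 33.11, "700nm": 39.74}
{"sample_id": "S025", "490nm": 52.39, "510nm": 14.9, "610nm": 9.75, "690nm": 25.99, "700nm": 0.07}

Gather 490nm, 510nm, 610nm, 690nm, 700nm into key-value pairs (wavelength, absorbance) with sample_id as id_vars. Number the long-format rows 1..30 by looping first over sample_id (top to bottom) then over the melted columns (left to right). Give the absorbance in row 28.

9.75

30 rows total (6 × 5). Row 28: index ⌊(28-1)/5⌋ = 5 into sample_id → S025; (28-1) mod 5 = 2 into the melted columns → 610nm.
So row 28 is (S025, 610nm, 9.75); absorbance = 9.75.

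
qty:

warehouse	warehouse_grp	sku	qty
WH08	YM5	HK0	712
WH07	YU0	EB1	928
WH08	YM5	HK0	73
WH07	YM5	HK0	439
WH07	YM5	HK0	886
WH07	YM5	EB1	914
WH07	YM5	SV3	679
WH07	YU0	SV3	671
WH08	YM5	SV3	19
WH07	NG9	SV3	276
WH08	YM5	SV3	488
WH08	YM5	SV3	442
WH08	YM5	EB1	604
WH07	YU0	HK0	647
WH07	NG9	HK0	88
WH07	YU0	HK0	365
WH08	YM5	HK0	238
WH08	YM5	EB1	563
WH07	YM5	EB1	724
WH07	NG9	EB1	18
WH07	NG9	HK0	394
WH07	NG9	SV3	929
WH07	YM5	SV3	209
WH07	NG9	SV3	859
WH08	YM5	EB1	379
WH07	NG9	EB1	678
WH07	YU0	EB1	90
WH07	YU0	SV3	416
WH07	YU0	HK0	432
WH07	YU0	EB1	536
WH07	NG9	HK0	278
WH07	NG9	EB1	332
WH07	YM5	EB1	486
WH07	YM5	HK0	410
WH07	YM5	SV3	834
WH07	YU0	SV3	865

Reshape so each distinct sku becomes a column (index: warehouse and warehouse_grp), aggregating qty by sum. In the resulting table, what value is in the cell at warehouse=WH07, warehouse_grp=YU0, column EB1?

1554

Rows with warehouse=WH07, warehouse_grp=YU0 and sku=EB1: qty values are 928, 90, 536.
928 + 90 + 536 = 1554.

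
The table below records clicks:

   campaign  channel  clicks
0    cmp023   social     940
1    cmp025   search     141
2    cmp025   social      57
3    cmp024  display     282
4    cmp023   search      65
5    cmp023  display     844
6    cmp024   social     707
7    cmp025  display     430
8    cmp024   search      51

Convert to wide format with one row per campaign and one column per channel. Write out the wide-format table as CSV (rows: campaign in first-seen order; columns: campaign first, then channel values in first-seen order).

Columns: campaign plus the 3 distinct channel values (social, search, display).
For example, row cmp023 column social takes clicks=940 from the long row (cmp023, social).

campaign,social,search,display
cmp023,940,65,844
cmp025,57,141,430
cmp024,707,51,282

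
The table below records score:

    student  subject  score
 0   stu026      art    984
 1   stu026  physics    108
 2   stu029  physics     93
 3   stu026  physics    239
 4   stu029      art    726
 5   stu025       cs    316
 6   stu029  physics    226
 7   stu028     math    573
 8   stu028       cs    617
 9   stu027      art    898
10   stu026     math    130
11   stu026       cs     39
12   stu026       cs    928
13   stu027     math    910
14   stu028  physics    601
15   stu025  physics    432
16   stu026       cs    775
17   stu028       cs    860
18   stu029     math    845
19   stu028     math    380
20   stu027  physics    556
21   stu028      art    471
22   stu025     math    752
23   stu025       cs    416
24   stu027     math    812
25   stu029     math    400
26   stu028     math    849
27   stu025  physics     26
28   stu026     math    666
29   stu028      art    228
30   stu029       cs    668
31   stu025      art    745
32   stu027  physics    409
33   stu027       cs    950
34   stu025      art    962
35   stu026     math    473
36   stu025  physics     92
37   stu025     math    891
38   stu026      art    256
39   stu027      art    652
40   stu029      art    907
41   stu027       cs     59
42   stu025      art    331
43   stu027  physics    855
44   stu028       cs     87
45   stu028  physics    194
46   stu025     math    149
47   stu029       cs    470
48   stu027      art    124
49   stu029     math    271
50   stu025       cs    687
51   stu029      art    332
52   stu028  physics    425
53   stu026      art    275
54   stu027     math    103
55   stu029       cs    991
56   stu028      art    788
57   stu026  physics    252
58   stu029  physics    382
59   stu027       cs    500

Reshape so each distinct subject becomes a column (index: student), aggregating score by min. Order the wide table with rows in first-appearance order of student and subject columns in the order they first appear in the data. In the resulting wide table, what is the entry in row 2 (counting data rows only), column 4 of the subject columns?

271

With rows in first-appearance order of student, row 2 is student=stu029. subject columns in first-appearance order: art, physics, cs, math; column 4 is math.
Long rows with student=stu029, subject=math: min(845, 400, 271) = 271.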